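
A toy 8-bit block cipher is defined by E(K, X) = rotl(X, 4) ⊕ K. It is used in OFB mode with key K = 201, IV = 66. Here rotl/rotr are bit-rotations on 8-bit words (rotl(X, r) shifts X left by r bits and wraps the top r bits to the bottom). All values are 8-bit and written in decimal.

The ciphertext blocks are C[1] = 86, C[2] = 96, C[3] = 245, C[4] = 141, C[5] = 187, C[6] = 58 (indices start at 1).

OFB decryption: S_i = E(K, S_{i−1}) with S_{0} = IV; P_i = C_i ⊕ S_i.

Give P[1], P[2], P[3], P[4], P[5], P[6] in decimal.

P[1] = 187, P[2] = 119, P[3] = 77, P[4] = 207, P[5] = 86, P[6] = 45

P[1]: S = E(K, 66) = 237; 86 ⊕ 237 = 187.
P[2]: S = E(K, 237) = 23; 96 ⊕ 23 = 119.
P[3]: S = E(K, 23) = 184; 245 ⊕ 184 = 77.
P[4]: S = E(K, 184) = 66; 141 ⊕ 66 = 207.
P[5]: S = E(K, 66) = 237; 187 ⊕ 237 = 86.
P[6]: S = E(K, 237) = 23; 58 ⊕ 23 = 45.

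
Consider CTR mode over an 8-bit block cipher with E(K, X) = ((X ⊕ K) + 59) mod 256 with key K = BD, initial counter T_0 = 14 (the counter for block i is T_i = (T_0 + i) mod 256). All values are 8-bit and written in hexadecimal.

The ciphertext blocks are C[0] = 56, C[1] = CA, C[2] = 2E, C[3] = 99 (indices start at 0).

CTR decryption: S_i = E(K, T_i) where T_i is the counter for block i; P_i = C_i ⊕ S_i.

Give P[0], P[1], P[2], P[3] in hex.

P[0] = 54, P[1] = CB, P[2] = 2A, P[3] = 9A

P[0]: T = 14, S = E(K, T) = 02; 56 ⊕ 02 = 54.
P[1]: T = 15, S = E(K, T) = 01; CA ⊕ 01 = CB.
P[2]: T = 16, S = E(K, T) = 04; 2E ⊕ 04 = 2A.
P[3]: T = 17, S = E(K, T) = 03; 99 ⊕ 03 = 9A.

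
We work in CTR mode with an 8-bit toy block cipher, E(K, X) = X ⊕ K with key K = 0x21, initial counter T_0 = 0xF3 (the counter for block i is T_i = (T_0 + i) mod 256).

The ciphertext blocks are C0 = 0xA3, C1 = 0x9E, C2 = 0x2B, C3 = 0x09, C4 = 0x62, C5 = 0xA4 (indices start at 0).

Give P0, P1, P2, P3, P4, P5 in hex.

CTR decryption: S_i = E(K, T_i) where T_i is the counter for block i; P_i = C_i ⊕ S_i.
P0: T = 0xF3, S = E(K, T) = 0xD2; 0xA3 ⊕ 0xD2 = 0x71.
P1: T = 0xF4, S = E(K, T) = 0xD5; 0x9E ⊕ 0xD5 = 0x4B.
P2: T = 0xF5, S = E(K, T) = 0xD4; 0x2B ⊕ 0xD4 = 0xFF.
P3: T = 0xF6, S = E(K, T) = 0xD7; 0x09 ⊕ 0xD7 = 0xDE.
P4: T = 0xF7, S = E(K, T) = 0xD6; 0x62 ⊕ 0xD6 = 0xB4.
P5: T = 0xF8, S = E(K, T) = 0xD9; 0xA4 ⊕ 0xD9 = 0x7D.

P0 = 0x71, P1 = 0x4B, P2 = 0xFF, P3 = 0xDE, P4 = 0xB4, P5 = 0x7D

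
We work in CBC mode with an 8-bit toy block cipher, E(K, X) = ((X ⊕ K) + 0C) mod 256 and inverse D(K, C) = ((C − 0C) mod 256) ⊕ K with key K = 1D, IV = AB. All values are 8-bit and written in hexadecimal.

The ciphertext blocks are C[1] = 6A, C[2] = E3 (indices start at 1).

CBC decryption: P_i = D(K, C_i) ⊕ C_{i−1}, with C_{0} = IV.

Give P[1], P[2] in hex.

P[1]: D(K, 6A) = 43; 43 ⊕ AB = E8.
P[2]: D(K, E3) = CA; CA ⊕ 6A = A0.

P[1] = E8, P[2] = A0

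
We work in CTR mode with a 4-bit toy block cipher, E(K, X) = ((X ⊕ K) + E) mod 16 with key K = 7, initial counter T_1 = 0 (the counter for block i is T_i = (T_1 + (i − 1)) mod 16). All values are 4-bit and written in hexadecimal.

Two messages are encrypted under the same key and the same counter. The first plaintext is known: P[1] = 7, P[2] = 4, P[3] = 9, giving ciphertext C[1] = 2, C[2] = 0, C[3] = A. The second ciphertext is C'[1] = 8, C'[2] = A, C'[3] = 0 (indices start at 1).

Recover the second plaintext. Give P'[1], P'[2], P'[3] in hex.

In CTR with a reused counter, both messages share the same keystream S_i, so C_i ⊕ C'_i = P_i ⊕ P'_i and thus P'_i = P_i ⊕ C_i ⊕ C'_i.
P'[1]: 7 ⊕ 2 ⊕ 8 = D.
P'[2]: 4 ⊕ 0 ⊕ A = E.
P'[3]: 9 ⊕ A ⊕ 0 = 3.

P'[1] = D, P'[2] = E, P'[3] = 3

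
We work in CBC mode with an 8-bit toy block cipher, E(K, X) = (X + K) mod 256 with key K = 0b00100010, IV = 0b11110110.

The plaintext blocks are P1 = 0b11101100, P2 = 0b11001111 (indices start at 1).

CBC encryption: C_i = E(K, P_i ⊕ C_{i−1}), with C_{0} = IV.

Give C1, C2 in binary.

C1 = 0b00111100, C2 = 0b00010101

C1: P1 ⊕ 0b11110110 = 0b00011010; E(K, 0b00011010) = 0b00111100.
C2: P2 ⊕ 0b00111100 = 0b11110011; E(K, 0b11110011) = 0b00010101.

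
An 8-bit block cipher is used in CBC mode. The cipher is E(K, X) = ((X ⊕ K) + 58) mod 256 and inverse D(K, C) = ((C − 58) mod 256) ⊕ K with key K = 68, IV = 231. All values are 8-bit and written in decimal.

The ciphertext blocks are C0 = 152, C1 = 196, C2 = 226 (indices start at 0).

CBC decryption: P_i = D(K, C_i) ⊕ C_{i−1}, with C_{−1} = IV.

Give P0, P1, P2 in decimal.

P0 = 253, P1 = 86, P2 = 40

P0: D(K, 152) = 26; 26 ⊕ 231 = 253.
P1: D(K, 196) = 206; 206 ⊕ 152 = 86.
P2: D(K, 226) = 236; 236 ⊕ 196 = 40.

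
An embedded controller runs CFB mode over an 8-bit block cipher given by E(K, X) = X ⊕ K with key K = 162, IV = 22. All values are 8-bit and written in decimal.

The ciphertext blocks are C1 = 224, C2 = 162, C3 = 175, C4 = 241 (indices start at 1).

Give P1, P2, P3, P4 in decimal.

P1 = 84, P2 = 224, P3 = 175, P4 = 252

CFB decryption: P_i = C_i ⊕ E(K, C_{i−1}), with C_{0} = IV.
P1: E(K, 22) = 180; 224 ⊕ 180 = 84.
P2: E(K, 224) = 66; 162 ⊕ 66 = 224.
P3: E(K, 162) = 0; 175 ⊕ 0 = 175.
P4: E(K, 175) = 13; 241 ⊕ 13 = 252.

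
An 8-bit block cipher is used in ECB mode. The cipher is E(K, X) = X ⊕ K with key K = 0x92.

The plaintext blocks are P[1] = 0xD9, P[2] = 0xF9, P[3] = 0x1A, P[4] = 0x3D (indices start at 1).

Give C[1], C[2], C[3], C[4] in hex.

C[1] = 0x4B, C[2] = 0x6B, C[3] = 0x88, C[4] = 0xAF

ECB encryption: C_i = E(K, P_i).
C[1]: E(K, 0xD9) = 0x4B.
C[2]: E(K, 0xF9) = 0x6B.
C[3]: E(K, 0x1A) = 0x88.
C[4]: E(K, 0x3D) = 0xAF.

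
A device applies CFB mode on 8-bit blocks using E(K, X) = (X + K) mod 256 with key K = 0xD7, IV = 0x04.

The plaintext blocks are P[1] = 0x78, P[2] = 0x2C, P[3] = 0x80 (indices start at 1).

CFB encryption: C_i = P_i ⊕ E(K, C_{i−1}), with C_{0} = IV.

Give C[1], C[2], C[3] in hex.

C[1] = 0xA3, C[2] = 0x56, C[3] = 0xAD

C[1]: E(K, 0x04) = 0xDB; 0x78 ⊕ 0xDB = 0xA3.
C[2]: E(K, 0xA3) = 0x7A; 0x2C ⊕ 0x7A = 0x56.
C[3]: E(K, 0x56) = 0x2D; 0x80 ⊕ 0x2D = 0xAD.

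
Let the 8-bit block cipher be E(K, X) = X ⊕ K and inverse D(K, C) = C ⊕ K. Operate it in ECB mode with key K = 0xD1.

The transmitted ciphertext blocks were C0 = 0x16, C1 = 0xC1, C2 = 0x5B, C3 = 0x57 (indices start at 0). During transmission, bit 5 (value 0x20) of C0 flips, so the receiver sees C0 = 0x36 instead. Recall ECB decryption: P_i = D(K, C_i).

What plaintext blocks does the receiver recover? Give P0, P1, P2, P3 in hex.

P0 = 0xE7, P1 = 0x10, P2 = 0x8A, P3 = 0x86

Only C0 changed, to 0x36. In ECB, a change in C_i affects only P_i. Decrypting the received ciphertext:
P0: D(K, 0x36) = 0xE7.
P1: D(K, 0xC1) = 0x10.
P2: D(K, 0x5B) = 0x8A.
P3: D(K, 0x57) = 0x86.
Blocks that differ from the original plaintext: P0.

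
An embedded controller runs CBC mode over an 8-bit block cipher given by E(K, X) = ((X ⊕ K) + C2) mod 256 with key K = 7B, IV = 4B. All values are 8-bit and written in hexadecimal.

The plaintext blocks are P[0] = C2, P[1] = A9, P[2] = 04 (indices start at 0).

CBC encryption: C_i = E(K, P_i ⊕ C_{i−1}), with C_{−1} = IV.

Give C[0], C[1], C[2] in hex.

C[0]: P[0] ⊕ 4B = 89; E(K, 89) = B4.
C[1]: P[1] ⊕ B4 = 1D; E(K, 1D) = 28.
C[2]: P[2] ⊕ 28 = 2C; E(K, 2C) = 19.

C[0] = B4, C[1] = 28, C[2] = 19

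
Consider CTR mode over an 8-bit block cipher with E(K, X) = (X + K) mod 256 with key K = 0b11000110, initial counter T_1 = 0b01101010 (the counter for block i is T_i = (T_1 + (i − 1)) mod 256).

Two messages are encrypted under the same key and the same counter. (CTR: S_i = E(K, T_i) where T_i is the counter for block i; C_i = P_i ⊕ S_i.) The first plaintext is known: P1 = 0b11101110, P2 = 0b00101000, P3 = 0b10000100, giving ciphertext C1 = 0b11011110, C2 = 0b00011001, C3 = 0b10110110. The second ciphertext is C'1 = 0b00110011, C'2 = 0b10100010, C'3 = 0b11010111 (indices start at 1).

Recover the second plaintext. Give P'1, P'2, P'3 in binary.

In CTR with a reused counter, both messages share the same keystream S_i, so C_i ⊕ C'_i = P_i ⊕ P'_i and thus P'_i = P_i ⊕ C_i ⊕ C'_i.
P'1: 0b11101110 ⊕ 0b11011110 ⊕ 0b00110011 = 0b00000011.
P'2: 0b00101000 ⊕ 0b00011001 ⊕ 0b10100010 = 0b10010011.
P'3: 0b10000100 ⊕ 0b10110110 ⊕ 0b11010111 = 0b11100101.

P'1 = 0b00000011, P'2 = 0b10010011, P'3 = 0b11100101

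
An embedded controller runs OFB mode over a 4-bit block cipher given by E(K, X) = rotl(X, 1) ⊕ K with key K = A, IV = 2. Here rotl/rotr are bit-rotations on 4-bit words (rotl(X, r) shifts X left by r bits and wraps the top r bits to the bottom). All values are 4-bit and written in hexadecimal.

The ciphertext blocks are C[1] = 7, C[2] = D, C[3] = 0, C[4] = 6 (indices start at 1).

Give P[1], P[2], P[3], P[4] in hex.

OFB decryption: S_i = E(K, S_{i−1}) with S_{0} = IV; P_i = C_i ⊕ S_i.
P[1]: S = E(K, 2) = E; 7 ⊕ E = 9.
P[2]: S = E(K, E) = 7; D ⊕ 7 = A.
P[3]: S = E(K, 7) = 4; 0 ⊕ 4 = 4.
P[4]: S = E(K, 4) = 2; 6 ⊕ 2 = 4.

P[1] = 9, P[2] = A, P[3] = 4, P[4] = 4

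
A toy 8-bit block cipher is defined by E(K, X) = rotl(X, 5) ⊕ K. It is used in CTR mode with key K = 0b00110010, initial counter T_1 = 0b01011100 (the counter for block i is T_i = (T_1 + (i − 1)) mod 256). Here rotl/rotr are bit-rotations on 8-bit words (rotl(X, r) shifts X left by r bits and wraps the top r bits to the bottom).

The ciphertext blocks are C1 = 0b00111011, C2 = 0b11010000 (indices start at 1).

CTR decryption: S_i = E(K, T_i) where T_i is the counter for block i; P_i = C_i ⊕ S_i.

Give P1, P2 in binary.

P1: T = 0b01011100, S = E(K, T) = 0b10111001; 0b00111011 ⊕ 0b10111001 = 0b10000010.
P2: T = 0b01011101, S = E(K, T) = 0b10011001; 0b11010000 ⊕ 0b10011001 = 0b01001001.

P1 = 0b10000010, P2 = 0b01001001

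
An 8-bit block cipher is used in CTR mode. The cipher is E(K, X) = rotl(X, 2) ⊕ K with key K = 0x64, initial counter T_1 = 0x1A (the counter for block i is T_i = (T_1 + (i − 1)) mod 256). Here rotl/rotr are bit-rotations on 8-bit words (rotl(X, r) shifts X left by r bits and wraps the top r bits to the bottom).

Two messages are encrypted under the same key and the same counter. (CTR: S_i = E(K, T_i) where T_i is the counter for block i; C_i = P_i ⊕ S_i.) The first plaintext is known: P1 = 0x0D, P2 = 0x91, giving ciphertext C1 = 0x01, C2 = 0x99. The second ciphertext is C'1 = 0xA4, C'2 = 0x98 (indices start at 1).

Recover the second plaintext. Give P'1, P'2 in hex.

P'1 = 0xA8, P'2 = 0x90

In CTR with a reused counter, both messages share the same keystream S_i, so C_i ⊕ C'_i = P_i ⊕ P'_i and thus P'_i = P_i ⊕ C_i ⊕ C'_i.
P'1: 0x0D ⊕ 0x01 ⊕ 0xA4 = 0xA8.
P'2: 0x91 ⊕ 0x99 ⊕ 0x98 = 0x90.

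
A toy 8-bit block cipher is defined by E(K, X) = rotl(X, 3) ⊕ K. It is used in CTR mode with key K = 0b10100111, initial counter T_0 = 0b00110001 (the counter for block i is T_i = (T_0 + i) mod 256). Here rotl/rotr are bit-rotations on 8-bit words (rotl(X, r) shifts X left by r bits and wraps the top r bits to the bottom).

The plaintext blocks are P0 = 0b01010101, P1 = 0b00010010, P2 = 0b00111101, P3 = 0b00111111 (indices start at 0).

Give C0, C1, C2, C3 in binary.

C0 = 0b01111011, C1 = 0b00100100, C2 = 0b00000011, C3 = 0b00111001

CTR encryption: S_i = E(K, T_i) where T_i is the counter for block i; C_i = P_i ⊕ S_i.
C0: T = 0b00110001, S = E(K, T) = 0b00101110; 0b01010101 ⊕ 0b00101110 = 0b01111011.
C1: T = 0b00110010, S = E(K, T) = 0b00110110; 0b00010010 ⊕ 0b00110110 = 0b00100100.
C2: T = 0b00110011, S = E(K, T) = 0b00111110; 0b00111101 ⊕ 0b00111110 = 0b00000011.
C3: T = 0b00110100, S = E(K, T) = 0b00000110; 0b00111111 ⊕ 0b00000110 = 0b00111001.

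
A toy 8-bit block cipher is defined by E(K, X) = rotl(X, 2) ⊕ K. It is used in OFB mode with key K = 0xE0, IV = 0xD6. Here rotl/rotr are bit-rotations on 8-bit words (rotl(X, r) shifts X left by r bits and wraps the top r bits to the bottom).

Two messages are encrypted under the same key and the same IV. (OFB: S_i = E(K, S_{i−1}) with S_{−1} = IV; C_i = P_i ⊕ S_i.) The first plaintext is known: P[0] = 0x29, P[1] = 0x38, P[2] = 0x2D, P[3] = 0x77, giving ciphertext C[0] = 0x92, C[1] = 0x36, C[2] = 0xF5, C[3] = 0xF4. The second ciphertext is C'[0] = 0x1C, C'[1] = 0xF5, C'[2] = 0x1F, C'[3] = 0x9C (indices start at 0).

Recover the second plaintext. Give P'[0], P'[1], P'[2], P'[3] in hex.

In OFB with a reused IV, both messages share the same keystream S_i, so C_i ⊕ C'_i = P_i ⊕ P'_i and thus P'_i = P_i ⊕ C_i ⊕ C'_i.
P'[0]: 0x29 ⊕ 0x92 ⊕ 0x1C = 0xA7.
P'[1]: 0x38 ⊕ 0x36 ⊕ 0xF5 = 0xFB.
P'[2]: 0x2D ⊕ 0xF5 ⊕ 0x1F = 0xC7.
P'[3]: 0x77 ⊕ 0xF4 ⊕ 0x9C = 0x1F.

P'[0] = 0xA7, P'[1] = 0xFB, P'[2] = 0xC7, P'[3] = 0x1F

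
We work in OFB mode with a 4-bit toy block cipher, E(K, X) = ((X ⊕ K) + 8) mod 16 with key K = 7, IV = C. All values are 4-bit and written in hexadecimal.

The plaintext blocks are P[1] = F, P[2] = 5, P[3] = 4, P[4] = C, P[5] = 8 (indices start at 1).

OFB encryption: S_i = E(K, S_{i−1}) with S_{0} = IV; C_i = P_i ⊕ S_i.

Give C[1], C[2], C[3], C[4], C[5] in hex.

C[1] = C, C[2] = 9, C[3] = 7, C[4] = 0, C[5] = B

C[1]: S = E(K, C) = 3; F ⊕ 3 = C.
C[2]: S = E(K, 3) = C; 5 ⊕ C = 9.
C[3]: S = E(K, C) = 3; 4 ⊕ 3 = 7.
C[4]: S = E(K, 3) = C; C ⊕ C = 0.
C[5]: S = E(K, C) = 3; 8 ⊕ 3 = B.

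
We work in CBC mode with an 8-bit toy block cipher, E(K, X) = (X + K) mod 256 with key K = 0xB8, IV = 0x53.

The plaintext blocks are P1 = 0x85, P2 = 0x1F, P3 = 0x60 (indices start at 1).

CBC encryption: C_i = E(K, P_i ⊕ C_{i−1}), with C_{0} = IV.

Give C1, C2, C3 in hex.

C1 = 0x8E, C2 = 0x49, C3 = 0xE1

C1: P1 ⊕ 0x53 = 0xD6; E(K, 0xD6) = 0x8E.
C2: P2 ⊕ 0x8E = 0x91; E(K, 0x91) = 0x49.
C3: P3 ⊕ 0x49 = 0x29; E(K, 0x29) = 0xE1.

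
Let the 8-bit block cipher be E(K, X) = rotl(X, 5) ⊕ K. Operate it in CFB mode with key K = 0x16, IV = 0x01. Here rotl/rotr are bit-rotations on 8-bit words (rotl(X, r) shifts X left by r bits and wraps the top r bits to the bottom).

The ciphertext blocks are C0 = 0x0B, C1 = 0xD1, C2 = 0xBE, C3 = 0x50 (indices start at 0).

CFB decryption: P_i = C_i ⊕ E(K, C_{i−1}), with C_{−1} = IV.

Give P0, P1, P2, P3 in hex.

P0 = 0x3D, P1 = 0xA6, P2 = 0x92, P3 = 0x91

P0: E(K, 0x01) = 0x36; 0x0B ⊕ 0x36 = 0x3D.
P1: E(K, 0x0B) = 0x77; 0xD1 ⊕ 0x77 = 0xA6.
P2: E(K, 0xD1) = 0x2C; 0xBE ⊕ 0x2C = 0x92.
P3: E(K, 0xBE) = 0xC1; 0x50 ⊕ 0xC1 = 0x91.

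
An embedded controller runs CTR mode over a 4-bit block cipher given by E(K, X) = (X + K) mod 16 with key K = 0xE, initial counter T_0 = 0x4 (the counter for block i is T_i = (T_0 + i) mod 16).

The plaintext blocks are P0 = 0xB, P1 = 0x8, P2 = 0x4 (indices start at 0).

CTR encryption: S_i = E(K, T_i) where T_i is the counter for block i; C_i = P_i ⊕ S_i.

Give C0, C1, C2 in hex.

C0: T = 0x4, S = E(K, T) = 0x2; 0xB ⊕ 0x2 = 0x9.
C1: T = 0x5, S = E(K, T) = 0x3; 0x8 ⊕ 0x3 = 0xB.
C2: T = 0x6, S = E(K, T) = 0x4; 0x4 ⊕ 0x4 = 0x0.

C0 = 0x9, C1 = 0xB, C2 = 0x0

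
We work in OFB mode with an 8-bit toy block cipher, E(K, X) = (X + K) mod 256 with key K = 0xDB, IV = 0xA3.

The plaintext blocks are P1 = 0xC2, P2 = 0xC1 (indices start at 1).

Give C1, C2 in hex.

OFB encryption: S_i = E(K, S_{i−1}) with S_{0} = IV; C_i = P_i ⊕ S_i.
C1: S = E(K, 0xA3) = 0x7E; 0xC2 ⊕ 0x7E = 0xBC.
C2: S = E(K, 0x7E) = 0x59; 0xC1 ⊕ 0x59 = 0x98.

C1 = 0xBC, C2 = 0x98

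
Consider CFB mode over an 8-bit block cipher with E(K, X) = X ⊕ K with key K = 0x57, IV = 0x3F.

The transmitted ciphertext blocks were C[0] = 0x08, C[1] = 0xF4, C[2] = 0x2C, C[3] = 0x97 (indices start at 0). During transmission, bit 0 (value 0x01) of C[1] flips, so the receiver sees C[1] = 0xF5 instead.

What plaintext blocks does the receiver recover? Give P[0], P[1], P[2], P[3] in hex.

P[0] = 0x60, P[1] = 0xAA, P[2] = 0x8E, P[3] = 0xEC

CFB decryption: P_i = C_i ⊕ E(K, C_{i−1}), with C_{−1} = IV.
Only C[1] changed, to 0xF5. In CFB, a change in C_i flips the same bit in P_i and garbles P_{i+1}. Decrypting the received ciphertext:
P[0]: E(K, 0x3F) = 0x68; 0x08 ⊕ 0x68 = 0x60.
P[1]: E(K, 0x08) = 0x5F; 0xF5 ⊕ 0x5F = 0xAA.
P[2]: E(K, 0xF5) = 0xA2; 0x2C ⊕ 0xA2 = 0x8E.
P[3]: E(K, 0x2C) = 0x7B; 0x97 ⊕ 0x7B = 0xEC.
Blocks that differ from the original plaintext: P[1], P[2].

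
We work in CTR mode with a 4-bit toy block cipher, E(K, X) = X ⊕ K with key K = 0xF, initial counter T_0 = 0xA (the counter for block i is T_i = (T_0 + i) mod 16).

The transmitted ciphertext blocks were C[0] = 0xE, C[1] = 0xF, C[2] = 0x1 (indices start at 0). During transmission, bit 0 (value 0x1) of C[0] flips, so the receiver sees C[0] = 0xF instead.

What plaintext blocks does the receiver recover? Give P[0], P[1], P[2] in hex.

CTR decryption: S_i = E(K, T_i) where T_i is the counter for block i; P_i = C_i ⊕ S_i.
Only C[0] changed, to 0xF. In CTR, a change in C_i flips the same bit in P_i only; the keystream is unaffected. Decrypting the received ciphertext:
P[0]: T = 0xA, S = E(K, T) = 0x5; 0xF ⊕ 0x5 = 0xA.
P[1]: T = 0xB, S = E(K, T) = 0x4; 0xF ⊕ 0x4 = 0xB.
P[2]: T = 0xC, S = E(K, T) = 0x3; 0x1 ⊕ 0x3 = 0x2.
Blocks that differ from the original plaintext: P[0].

P[0] = 0xA, P[1] = 0xB, P[2] = 0x2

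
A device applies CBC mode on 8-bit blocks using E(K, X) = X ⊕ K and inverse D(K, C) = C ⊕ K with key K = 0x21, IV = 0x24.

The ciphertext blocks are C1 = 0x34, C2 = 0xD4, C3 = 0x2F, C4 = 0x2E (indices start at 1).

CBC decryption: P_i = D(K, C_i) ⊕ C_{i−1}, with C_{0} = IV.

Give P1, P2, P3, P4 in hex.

P1: D(K, 0x34) = 0x15; 0x15 ⊕ 0x24 = 0x31.
P2: D(K, 0xD4) = 0xF5; 0xF5 ⊕ 0x34 = 0xC1.
P3: D(K, 0x2F) = 0x0E; 0x0E ⊕ 0xD4 = 0xDA.
P4: D(K, 0x2E) = 0x0F; 0x0F ⊕ 0x2F = 0x20.

P1 = 0x31, P2 = 0xC1, P3 = 0xDA, P4 = 0x20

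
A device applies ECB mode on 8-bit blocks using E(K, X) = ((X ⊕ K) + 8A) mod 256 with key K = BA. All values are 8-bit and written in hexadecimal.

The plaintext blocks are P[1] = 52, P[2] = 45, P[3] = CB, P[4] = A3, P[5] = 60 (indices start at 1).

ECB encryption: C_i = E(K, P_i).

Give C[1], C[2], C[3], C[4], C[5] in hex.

C[1]: E(K, 52) = 72.
C[2]: E(K, 45) = 89.
C[3]: E(K, CB) = FB.
C[4]: E(K, A3) = A3.
C[5]: E(K, 60) = 64.

C[1] = 72, C[2] = 89, C[3] = FB, C[4] = A3, C[5] = 64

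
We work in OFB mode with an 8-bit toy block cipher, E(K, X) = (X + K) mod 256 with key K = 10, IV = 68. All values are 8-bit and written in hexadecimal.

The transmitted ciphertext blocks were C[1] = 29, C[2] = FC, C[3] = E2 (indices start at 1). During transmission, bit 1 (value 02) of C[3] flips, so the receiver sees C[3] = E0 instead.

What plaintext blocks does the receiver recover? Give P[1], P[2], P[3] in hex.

P[1] = 51, P[2] = 74, P[3] = 78

OFB decryption: S_i = E(K, S_{i−1}) with S_{0} = IV; P_i = C_i ⊕ S_i.
Only C[3] changed, to E0. In OFB, a change in C_i flips the same bit in P_i only; the keystream is unaffected. Decrypting the received ciphertext:
P[1]: S = E(K, 68) = 78; 29 ⊕ 78 = 51.
P[2]: S = E(K, 78) = 88; FC ⊕ 88 = 74.
P[3]: S = E(K, 88) = 98; E0 ⊕ 98 = 78.
Blocks that differ from the original plaintext: P[3].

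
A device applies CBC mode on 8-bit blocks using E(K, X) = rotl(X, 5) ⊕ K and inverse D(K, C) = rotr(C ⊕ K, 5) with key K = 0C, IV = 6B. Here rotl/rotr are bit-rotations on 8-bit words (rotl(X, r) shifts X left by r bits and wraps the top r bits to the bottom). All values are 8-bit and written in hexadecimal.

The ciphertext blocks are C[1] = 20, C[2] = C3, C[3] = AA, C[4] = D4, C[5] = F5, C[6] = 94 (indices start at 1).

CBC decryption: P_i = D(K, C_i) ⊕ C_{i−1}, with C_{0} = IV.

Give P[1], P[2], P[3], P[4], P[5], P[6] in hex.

P[1]: D(K, 20) = 61; 61 ⊕ 6B = 0A.
P[2]: D(K, C3) = 7E; 7E ⊕ 20 = 5E.
P[3]: D(K, AA) = 35; 35 ⊕ C3 = F6.
P[4]: D(K, D4) = C6; C6 ⊕ AA = 6C.
P[5]: D(K, F5) = CF; CF ⊕ D4 = 1B.
P[6]: D(K, 94) = C4; C4 ⊕ F5 = 31.

P[1] = 0A, P[2] = 5E, P[3] = F6, P[4] = 6C, P[5] = 1B, P[6] = 31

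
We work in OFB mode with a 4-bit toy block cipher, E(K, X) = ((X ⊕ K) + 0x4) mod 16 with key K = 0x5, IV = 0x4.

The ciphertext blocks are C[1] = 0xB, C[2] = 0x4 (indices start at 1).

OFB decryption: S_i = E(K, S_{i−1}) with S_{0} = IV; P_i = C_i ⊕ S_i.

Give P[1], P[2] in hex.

P[1]: S = E(K, 0x4) = 0x5; 0xB ⊕ 0x5 = 0xE.
P[2]: S = E(K, 0x5) = 0x4; 0x4 ⊕ 0x4 = 0x0.

P[1] = 0xE, P[2] = 0x0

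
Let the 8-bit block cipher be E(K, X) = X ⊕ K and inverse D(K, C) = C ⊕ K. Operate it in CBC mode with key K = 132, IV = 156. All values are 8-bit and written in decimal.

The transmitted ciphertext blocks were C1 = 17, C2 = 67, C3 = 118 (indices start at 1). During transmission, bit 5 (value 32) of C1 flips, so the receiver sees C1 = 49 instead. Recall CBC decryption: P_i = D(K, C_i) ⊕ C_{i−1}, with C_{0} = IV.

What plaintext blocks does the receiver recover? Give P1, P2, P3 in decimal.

Only C1 changed, to 49. In CBC, a change in C_i garbles P_i and flips the same bit in P_{i+1}. Decrypting the received ciphertext:
P1: D(K, 49) = 181; 181 ⊕ 156 = 41.
P2: D(K, 67) = 199; 199 ⊕ 49 = 246.
P3: D(K, 118) = 242; 242 ⊕ 67 = 177.
Blocks that differ from the original plaintext: P1, P2.

P1 = 41, P2 = 246, P3 = 177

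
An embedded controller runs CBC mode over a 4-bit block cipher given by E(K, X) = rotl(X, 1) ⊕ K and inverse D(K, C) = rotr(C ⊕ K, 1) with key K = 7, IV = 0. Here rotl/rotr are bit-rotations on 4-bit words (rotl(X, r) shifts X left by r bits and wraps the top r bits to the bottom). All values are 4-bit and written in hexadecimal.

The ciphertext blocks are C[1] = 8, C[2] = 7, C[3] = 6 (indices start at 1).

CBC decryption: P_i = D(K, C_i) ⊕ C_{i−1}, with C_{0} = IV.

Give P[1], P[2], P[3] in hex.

P[1] = F, P[2] = 8, P[3] = F

P[1]: D(K, 8) = F; F ⊕ 0 = F.
P[2]: D(K, 7) = 0; 0 ⊕ 8 = 8.
P[3]: D(K, 6) = 8; 8 ⊕ 7 = F.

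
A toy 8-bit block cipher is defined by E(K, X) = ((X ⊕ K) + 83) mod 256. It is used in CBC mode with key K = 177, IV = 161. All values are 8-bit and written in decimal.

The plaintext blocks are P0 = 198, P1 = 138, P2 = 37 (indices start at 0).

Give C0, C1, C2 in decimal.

C0 = 41, C1 = 101, C2 = 68

CBC encryption: C_i = E(K, P_i ⊕ C_{i−1}), with C_{−1} = IV.
C0: P0 ⊕ 161 = 103; E(K, 103) = 41.
C1: P1 ⊕ 41 = 163; E(K, 163) = 101.
C2: P2 ⊕ 101 = 64; E(K, 64) = 68.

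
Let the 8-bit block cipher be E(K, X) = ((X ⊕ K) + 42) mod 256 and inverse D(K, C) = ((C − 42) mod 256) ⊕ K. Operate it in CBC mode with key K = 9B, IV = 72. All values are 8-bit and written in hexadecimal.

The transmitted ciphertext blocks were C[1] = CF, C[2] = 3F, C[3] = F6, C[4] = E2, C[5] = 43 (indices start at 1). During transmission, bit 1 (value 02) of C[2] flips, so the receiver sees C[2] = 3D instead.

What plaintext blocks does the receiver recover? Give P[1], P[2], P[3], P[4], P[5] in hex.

P[1] = 64, P[2] = AF, P[3] = 12, P[4] = CD, P[5] = 78

CBC decryption: P_i = D(K, C_i) ⊕ C_{i−1}, with C_{0} = IV.
Only C[2] changed, to 3D. In CBC, a change in C_i garbles P_i and flips the same bit in P_{i+1}. Decrypting the received ciphertext:
P[1]: D(K, CF) = 16; 16 ⊕ 72 = 64.
P[2]: D(K, 3D) = 60; 60 ⊕ CF = AF.
P[3]: D(K, F6) = 2F; 2F ⊕ 3D = 12.
P[4]: D(K, E2) = 3B; 3B ⊕ F6 = CD.
P[5]: D(K, 43) = 9A; 9A ⊕ E2 = 78.
Blocks that differ from the original plaintext: P[2], P[3].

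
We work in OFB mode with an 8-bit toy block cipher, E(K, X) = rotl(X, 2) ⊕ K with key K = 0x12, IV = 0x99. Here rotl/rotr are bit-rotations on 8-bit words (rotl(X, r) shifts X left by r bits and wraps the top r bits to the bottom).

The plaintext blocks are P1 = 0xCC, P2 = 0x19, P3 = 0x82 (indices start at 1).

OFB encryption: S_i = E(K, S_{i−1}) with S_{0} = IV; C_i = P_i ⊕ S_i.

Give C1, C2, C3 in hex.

C1 = 0xB8, C2 = 0xDA, C3 = 0x9F

C1: S = E(K, 0x99) = 0x74; 0xCC ⊕ 0x74 = 0xB8.
C2: S = E(K, 0x74) = 0xC3; 0x19 ⊕ 0xC3 = 0xDA.
C3: S = E(K, 0xC3) = 0x1D; 0x82 ⊕ 0x1D = 0x9F.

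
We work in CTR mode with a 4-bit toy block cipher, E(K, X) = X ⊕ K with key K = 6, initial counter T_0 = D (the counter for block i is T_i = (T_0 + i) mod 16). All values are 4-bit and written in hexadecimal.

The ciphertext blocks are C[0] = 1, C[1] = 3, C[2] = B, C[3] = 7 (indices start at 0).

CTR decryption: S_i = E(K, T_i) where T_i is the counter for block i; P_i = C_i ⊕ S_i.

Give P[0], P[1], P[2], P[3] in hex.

P[0] = A, P[1] = B, P[2] = 2, P[3] = 1

P[0]: T = D, S = E(K, T) = B; 1 ⊕ B = A.
P[1]: T = E, S = E(K, T) = 8; 3 ⊕ 8 = B.
P[2]: T = F, S = E(K, T) = 9; B ⊕ 9 = 2.
P[3]: T = 0, S = E(K, T) = 6; 7 ⊕ 6 = 1.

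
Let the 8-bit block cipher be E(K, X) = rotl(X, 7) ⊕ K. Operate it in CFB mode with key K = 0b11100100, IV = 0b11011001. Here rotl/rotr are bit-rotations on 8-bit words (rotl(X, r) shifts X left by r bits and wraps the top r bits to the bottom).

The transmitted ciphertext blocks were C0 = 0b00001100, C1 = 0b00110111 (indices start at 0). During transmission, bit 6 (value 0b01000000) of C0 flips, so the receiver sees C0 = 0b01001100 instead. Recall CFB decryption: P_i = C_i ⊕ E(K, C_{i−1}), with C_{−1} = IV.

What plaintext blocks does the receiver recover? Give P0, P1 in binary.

P0 = 0b01000100, P1 = 0b11110101

Only C0 changed, to 0b01001100. In CFB, a change in C_i flips the same bit in P_i and garbles P_{i+1}. Decrypting the received ciphertext:
P0: E(K, 0b11011001) = 0b00001000; 0b01001100 ⊕ 0b00001000 = 0b01000100.
P1: E(K, 0b01001100) = 0b11000010; 0b00110111 ⊕ 0b11000010 = 0b11110101.
Blocks that differ from the original plaintext: P0, P1.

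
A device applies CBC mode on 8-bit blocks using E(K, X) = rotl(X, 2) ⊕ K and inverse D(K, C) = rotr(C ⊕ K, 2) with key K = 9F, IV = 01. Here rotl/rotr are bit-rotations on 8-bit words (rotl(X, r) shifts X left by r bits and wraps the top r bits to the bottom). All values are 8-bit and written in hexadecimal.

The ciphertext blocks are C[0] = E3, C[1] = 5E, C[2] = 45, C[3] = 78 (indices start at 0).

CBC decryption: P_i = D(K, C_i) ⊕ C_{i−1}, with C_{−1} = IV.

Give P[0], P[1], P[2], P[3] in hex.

P[0] = 1E, P[1] = 93, P[2] = E8, P[3] = BC

P[0]: D(K, E3) = 1F; 1F ⊕ 01 = 1E.
P[1]: D(K, 5E) = 70; 70 ⊕ E3 = 93.
P[2]: D(K, 45) = B6; B6 ⊕ 5E = E8.
P[3]: D(K, 78) = F9; F9 ⊕ 45 = BC.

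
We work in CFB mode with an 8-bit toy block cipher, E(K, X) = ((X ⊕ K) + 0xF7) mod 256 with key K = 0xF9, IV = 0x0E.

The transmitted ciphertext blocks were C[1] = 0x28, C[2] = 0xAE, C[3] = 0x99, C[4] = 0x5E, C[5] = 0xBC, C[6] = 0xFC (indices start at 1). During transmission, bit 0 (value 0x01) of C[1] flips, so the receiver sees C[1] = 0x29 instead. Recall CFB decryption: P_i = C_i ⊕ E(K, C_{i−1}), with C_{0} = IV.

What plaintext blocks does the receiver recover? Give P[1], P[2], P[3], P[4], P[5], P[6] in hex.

Only C[1] changed, to 0x29. In CFB, a change in C_i flips the same bit in P_i and garbles P_{i+1}. Decrypting the received ciphertext:
P[1]: E(K, 0x0E) = 0xEE; 0x29 ⊕ 0xEE = 0xC7.
P[2]: E(K, 0x29) = 0xC7; 0xAE ⊕ 0xC7 = 0x69.
P[3]: E(K, 0xAE) = 0x4E; 0x99 ⊕ 0x4E = 0xD7.
P[4]: E(K, 0x99) = 0x57; 0x5E ⊕ 0x57 = 0x09.
P[5]: E(K, 0x5E) = 0x9E; 0xBC ⊕ 0x9E = 0x22.
P[6]: E(K, 0xBC) = 0x3C; 0xFC ⊕ 0x3C = 0xC0.
Blocks that differ from the original plaintext: P[1], P[2].

P[1] = 0xC7, P[2] = 0x69, P[3] = 0xD7, P[4] = 0x09, P[5] = 0x22, P[6] = 0xC0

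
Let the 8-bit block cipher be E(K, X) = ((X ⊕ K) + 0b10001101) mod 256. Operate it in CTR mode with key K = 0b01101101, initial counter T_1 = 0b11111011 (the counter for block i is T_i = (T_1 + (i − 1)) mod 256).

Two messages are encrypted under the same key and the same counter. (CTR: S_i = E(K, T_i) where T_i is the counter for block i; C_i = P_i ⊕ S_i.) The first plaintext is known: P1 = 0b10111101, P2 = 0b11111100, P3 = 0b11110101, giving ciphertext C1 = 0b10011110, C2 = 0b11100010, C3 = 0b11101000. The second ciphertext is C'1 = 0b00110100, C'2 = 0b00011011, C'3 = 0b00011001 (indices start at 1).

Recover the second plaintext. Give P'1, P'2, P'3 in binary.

P'1 = 0b00010111, P'2 = 0b00000101, P'3 = 0b00000100

In CTR with a reused counter, both messages share the same keystream S_i, so C_i ⊕ C'_i = P_i ⊕ P'_i and thus P'_i = P_i ⊕ C_i ⊕ C'_i.
P'1: 0b10111101 ⊕ 0b10011110 ⊕ 0b00110100 = 0b00010111.
P'2: 0b11111100 ⊕ 0b11100010 ⊕ 0b00011011 = 0b00000101.
P'3: 0b11110101 ⊕ 0b11101000 ⊕ 0b00011001 = 0b00000100.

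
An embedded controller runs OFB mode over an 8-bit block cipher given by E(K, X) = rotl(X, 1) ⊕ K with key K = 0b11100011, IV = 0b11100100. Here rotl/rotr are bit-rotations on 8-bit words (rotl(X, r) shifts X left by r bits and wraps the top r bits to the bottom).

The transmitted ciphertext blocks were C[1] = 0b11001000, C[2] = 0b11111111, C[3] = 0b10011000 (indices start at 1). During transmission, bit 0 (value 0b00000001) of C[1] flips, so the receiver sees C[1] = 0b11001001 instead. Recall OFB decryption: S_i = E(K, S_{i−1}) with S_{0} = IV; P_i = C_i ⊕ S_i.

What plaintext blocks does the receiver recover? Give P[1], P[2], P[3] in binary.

P[1] = 0b11100011, P[2] = 0b01001000, P[3] = 0b00010100

Only C[1] changed, to 0b11001001. In OFB, a change in C_i flips the same bit in P_i only; the keystream is unaffected. Decrypting the received ciphertext:
P[1]: S = E(K, 0b11100100) = 0b00101010; 0b11001001 ⊕ 0b00101010 = 0b11100011.
P[2]: S = E(K, 0b00101010) = 0b10110111; 0b11111111 ⊕ 0b10110111 = 0b01001000.
P[3]: S = E(K, 0b10110111) = 0b10001100; 0b10011000 ⊕ 0b10001100 = 0b00010100.
Blocks that differ from the original plaintext: P[1].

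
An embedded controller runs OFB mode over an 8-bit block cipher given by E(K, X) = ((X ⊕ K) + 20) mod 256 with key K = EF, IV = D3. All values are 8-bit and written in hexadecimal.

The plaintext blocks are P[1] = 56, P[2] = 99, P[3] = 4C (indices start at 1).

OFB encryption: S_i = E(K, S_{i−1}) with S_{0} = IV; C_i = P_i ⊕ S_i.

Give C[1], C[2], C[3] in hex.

C[1]: S = E(K, D3) = 5C; 56 ⊕ 5C = 0A.
C[2]: S = E(K, 5C) = D3; 99 ⊕ D3 = 4A.
C[3]: S = E(K, D3) = 5C; 4C ⊕ 5C = 10.

C[1] = 0A, C[2] = 4A, C[3] = 10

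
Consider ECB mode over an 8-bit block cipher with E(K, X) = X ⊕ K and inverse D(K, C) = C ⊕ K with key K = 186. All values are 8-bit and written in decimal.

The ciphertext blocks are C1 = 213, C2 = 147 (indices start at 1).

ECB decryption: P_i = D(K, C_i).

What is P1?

P1 = 111

P1: D(K, 213) = 111.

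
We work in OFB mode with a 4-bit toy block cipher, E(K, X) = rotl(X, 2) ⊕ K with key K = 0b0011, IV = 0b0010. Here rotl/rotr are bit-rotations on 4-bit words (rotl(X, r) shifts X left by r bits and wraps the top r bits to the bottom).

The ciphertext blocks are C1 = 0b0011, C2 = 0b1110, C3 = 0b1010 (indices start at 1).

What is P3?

P3 = 0b1110

OFB decryption: S_i = E(K, S_{i−1}) with S_{0} = IV; P_i = C_i ⊕ S_i.
P1: S = E(K, 0b0010) = 0b1011; 0b0011 ⊕ 0b1011 = 0b1000.
P2: S = E(K, 0b1011) = 0b1101; 0b1110 ⊕ 0b1101 = 0b0011.
P3: S = E(K, 0b1101) = 0b0100; 0b1010 ⊕ 0b0100 = 0b1110.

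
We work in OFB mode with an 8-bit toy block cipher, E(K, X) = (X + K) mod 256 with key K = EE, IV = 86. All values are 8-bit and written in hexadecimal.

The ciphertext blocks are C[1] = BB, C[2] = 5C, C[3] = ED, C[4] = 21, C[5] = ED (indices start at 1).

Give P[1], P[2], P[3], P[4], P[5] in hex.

OFB decryption: S_i = E(K, S_{i−1}) with S_{0} = IV; P_i = C_i ⊕ S_i.
P[1]: S = E(K, 86) = 74; BB ⊕ 74 = CF.
P[2]: S = E(K, 74) = 62; 5C ⊕ 62 = 3E.
P[3]: S = E(K, 62) = 50; ED ⊕ 50 = BD.
P[4]: S = E(K, 50) = 3E; 21 ⊕ 3E = 1F.
P[5]: S = E(K, 3E) = 2C; ED ⊕ 2C = C1.

P[1] = CF, P[2] = 3E, P[3] = BD, P[4] = 1F, P[5] = C1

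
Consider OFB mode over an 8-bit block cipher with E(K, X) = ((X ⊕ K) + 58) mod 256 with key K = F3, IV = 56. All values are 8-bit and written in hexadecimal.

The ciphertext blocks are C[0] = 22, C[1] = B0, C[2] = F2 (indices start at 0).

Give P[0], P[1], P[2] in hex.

OFB decryption: S_i = E(K, S_{i−1}) with S_{−1} = IV; P_i = C_i ⊕ S_i.
P[0]: S = E(K, 56) = FD; 22 ⊕ FD = DF.
P[1]: S = E(K, FD) = 66; B0 ⊕ 66 = D6.
P[2]: S = E(K, 66) = ED; F2 ⊕ ED = 1F.

P[0] = DF, P[1] = D6, P[2] = 1F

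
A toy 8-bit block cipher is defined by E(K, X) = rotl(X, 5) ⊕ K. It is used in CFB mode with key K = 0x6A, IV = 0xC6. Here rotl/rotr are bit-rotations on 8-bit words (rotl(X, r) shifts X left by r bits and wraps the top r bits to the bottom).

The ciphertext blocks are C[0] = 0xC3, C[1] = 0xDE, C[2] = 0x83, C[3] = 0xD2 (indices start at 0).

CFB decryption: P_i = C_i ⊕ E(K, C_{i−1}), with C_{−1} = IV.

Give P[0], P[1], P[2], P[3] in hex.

P[0]: E(K, 0xC6) = 0xB2; 0xC3 ⊕ 0xB2 = 0x71.
P[1]: E(K, 0xC3) = 0x12; 0xDE ⊕ 0x12 = 0xCC.
P[2]: E(K, 0xDE) = 0xB1; 0x83 ⊕ 0xB1 = 0x32.
P[3]: E(K, 0x83) = 0x1A; 0xD2 ⊕ 0x1A = 0xC8.

P[0] = 0x71, P[1] = 0xCC, P[2] = 0x32, P[3] = 0xC8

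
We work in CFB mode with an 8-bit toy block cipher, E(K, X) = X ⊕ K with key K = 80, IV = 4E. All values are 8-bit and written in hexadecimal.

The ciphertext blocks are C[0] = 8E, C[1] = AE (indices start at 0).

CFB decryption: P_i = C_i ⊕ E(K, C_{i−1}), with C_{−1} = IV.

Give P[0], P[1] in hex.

P[0] = 40, P[1] = A0

P[0]: E(K, 4E) = CE; 8E ⊕ CE = 40.
P[1]: E(K, 8E) = 0E; AE ⊕ 0E = A0.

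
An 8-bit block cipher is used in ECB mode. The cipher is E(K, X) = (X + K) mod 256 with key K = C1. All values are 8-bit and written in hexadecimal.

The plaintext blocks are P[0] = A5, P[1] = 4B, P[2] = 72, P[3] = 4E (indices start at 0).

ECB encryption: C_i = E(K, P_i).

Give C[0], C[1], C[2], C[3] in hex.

C[0] = 66, C[1] = 0C, C[2] = 33, C[3] = 0F

C[0]: E(K, A5) = 66.
C[1]: E(K, 4B) = 0C.
C[2]: E(K, 72) = 33.
C[3]: E(K, 4E) = 0F.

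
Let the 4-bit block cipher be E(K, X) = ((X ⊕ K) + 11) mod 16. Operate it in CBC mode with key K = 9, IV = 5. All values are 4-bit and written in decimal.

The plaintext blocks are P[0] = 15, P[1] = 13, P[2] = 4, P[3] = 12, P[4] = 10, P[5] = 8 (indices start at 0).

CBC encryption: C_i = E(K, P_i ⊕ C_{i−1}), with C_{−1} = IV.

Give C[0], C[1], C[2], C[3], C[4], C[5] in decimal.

C[0]: P[0] ⊕ 5 = 10; E(K, 10) = 14.
C[1]: P[1] ⊕ 14 = 3; E(K, 3) = 5.
C[2]: P[2] ⊕ 5 = 1; E(K, 1) = 3.
C[3]: P[3] ⊕ 3 = 15; E(K, 15) = 1.
C[4]: P[4] ⊕ 1 = 11; E(K, 11) = 13.
C[5]: P[5] ⊕ 13 = 5; E(K, 5) = 7.

C[0] = 14, C[1] = 5, C[2] = 3, C[3] = 1, C[4] = 13, C[5] = 7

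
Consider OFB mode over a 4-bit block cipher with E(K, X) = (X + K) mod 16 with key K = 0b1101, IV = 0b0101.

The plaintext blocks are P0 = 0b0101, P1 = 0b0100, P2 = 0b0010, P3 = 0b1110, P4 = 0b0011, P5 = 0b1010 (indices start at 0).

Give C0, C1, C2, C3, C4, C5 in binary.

OFB encryption: S_i = E(K, S_{i−1}) with S_{−1} = IV; C_i = P_i ⊕ S_i.
C0: S = E(K, 0b0101) = 0b0010; 0b0101 ⊕ 0b0010 = 0b0111.
C1: S = E(K, 0b0010) = 0b1111; 0b0100 ⊕ 0b1111 = 0b1011.
C2: S = E(K, 0b1111) = 0b1100; 0b0010 ⊕ 0b1100 = 0b1110.
C3: S = E(K, 0b1100) = 0b1001; 0b1110 ⊕ 0b1001 = 0b0111.
C4: S = E(K, 0b1001) = 0b0110; 0b0011 ⊕ 0b0110 = 0b0101.
C5: S = E(K, 0b0110) = 0b0011; 0b1010 ⊕ 0b0011 = 0b1001.

C0 = 0b0111, C1 = 0b1011, C2 = 0b1110, C3 = 0b0111, C4 = 0b0101, C5 = 0b1001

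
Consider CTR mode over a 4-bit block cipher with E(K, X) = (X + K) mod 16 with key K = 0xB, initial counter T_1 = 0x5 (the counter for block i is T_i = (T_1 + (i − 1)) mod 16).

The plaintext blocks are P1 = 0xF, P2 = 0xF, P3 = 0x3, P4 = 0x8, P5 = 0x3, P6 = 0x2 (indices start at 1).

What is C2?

CTR encryption: S_i = E(K, T_i) where T_i is the counter for block i; C_i = P_i ⊕ S_i.
C1: T = 0x5, S = E(K, T) = 0x0; 0xF ⊕ 0x0 = 0xF.
C2: T = 0x6, S = E(K, T) = 0x1; 0xF ⊕ 0x1 = 0xE.

C2 = 0xE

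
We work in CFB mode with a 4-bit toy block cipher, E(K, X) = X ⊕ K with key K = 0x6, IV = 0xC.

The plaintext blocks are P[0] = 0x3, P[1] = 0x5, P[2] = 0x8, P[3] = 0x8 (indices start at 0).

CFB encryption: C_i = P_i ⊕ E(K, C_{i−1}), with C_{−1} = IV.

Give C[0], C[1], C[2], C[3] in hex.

C[0]: E(K, 0xC) = 0xA; 0x3 ⊕ 0xA = 0x9.
C[1]: E(K, 0x9) = 0xF; 0x5 ⊕ 0xF = 0xA.
C[2]: E(K, 0xA) = 0xC; 0x8 ⊕ 0xC = 0x4.
C[3]: E(K, 0x4) = 0x2; 0x8 ⊕ 0x2 = 0xA.

C[0] = 0x9, C[1] = 0xA, C[2] = 0x4, C[3] = 0xA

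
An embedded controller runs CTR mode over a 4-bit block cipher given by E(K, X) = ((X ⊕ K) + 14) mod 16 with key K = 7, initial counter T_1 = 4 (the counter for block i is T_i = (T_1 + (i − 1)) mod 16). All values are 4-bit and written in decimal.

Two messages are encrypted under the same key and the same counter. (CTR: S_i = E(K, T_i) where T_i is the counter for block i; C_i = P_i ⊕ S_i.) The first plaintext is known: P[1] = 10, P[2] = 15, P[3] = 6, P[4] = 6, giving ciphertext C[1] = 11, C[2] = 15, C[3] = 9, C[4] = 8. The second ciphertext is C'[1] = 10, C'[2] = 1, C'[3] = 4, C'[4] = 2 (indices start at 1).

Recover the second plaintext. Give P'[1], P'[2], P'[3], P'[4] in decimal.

In CTR with a reused counter, both messages share the same keystream S_i, so C_i ⊕ C'_i = P_i ⊕ P'_i and thus P'_i = P_i ⊕ C_i ⊕ C'_i.
P'[1]: 10 ⊕ 11 ⊕ 10 = 11.
P'[2]: 15 ⊕ 15 ⊕ 1 = 1.
P'[3]: 6 ⊕ 9 ⊕ 4 = 11.
P'[4]: 6 ⊕ 8 ⊕ 2 = 12.

P'[1] = 11, P'[2] = 1, P'[3] = 11, P'[4] = 12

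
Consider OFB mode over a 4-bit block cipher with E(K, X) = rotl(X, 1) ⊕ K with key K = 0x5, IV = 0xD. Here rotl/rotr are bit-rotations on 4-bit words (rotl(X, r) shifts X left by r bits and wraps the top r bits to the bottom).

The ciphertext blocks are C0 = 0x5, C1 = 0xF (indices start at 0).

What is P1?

P1 = 0x7

OFB decryption: S_i = E(K, S_{i−1}) with S_{−1} = IV; P_i = C_i ⊕ S_i.
P0: S = E(K, 0xD) = 0xE; 0x5 ⊕ 0xE = 0xB.
P1: S = E(K, 0xE) = 0x8; 0xF ⊕ 0x8 = 0x7.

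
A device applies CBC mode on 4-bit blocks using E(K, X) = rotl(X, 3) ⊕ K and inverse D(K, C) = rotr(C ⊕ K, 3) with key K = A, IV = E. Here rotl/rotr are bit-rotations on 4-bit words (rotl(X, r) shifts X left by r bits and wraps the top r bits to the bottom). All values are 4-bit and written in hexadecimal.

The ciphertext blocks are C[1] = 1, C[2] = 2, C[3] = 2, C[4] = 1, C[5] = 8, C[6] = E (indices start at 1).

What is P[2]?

CBC decryption: P_i = D(K, C_i) ⊕ C_{i−1}, with C_{0} = IV.
P[2]: D(K, 2) = 1; 1 ⊕ 1 = 0.

P[2] = 0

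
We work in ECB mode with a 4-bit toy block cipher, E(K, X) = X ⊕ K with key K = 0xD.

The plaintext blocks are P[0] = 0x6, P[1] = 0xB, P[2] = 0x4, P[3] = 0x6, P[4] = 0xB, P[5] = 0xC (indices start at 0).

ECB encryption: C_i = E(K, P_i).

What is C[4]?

C[4]: E(K, 0xB) = 0x6.

C[4] = 0x6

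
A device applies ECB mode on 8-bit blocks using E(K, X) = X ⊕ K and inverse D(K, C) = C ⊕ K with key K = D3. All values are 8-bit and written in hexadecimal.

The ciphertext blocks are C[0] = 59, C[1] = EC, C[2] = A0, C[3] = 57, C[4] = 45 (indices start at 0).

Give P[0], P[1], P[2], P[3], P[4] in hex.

P[0] = 8A, P[1] = 3F, P[2] = 73, P[3] = 84, P[4] = 96

ECB decryption: P_i = D(K, C_i).
P[0]: D(K, 59) = 8A.
P[1]: D(K, EC) = 3F.
P[2]: D(K, A0) = 73.
P[3]: D(K, 57) = 84.
P[4]: D(K, 45) = 96.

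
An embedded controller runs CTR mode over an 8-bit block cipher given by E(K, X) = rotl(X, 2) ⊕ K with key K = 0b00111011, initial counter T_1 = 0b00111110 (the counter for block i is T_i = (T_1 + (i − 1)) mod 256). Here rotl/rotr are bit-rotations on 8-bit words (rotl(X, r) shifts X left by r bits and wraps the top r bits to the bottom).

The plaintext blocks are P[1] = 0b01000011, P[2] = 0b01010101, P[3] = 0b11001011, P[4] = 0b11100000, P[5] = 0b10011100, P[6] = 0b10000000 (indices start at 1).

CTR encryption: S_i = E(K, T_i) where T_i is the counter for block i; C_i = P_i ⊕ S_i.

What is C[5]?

C[5] = 0b10101110

C[1]: T = 0b00111110, S = E(K, T) = 0b11000011; 0b01000011 ⊕ 0b11000011 = 0b10000000.
C[2]: T = 0b00111111, S = E(K, T) = 0b11000111; 0b01010101 ⊕ 0b11000111 = 0b10010010.
C[3]: T = 0b01000000, S = E(K, T) = 0b00111010; 0b11001011 ⊕ 0b00111010 = 0b11110001.
C[4]: T = 0b01000001, S = E(K, T) = 0b00111110; 0b11100000 ⊕ 0b00111110 = 0b11011110.
C[5]: T = 0b01000010, S = E(K, T) = 0b00110010; 0b10011100 ⊕ 0b00110010 = 0b10101110.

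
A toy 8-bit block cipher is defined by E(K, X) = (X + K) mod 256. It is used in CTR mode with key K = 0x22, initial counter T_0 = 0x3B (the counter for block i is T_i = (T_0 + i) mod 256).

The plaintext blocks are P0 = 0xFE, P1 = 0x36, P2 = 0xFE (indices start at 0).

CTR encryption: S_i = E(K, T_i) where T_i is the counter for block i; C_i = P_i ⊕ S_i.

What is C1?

C0: T = 0x3B, S = E(K, T) = 0x5D; 0xFE ⊕ 0x5D = 0xA3.
C1: T = 0x3C, S = E(K, T) = 0x5E; 0x36 ⊕ 0x5E = 0x68.

C1 = 0x68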